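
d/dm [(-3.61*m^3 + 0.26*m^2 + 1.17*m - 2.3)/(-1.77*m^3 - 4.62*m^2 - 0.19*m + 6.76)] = (17.1384*m^4 + 5.5136*m^3 - 80.0678*m^2 - 17.7368*m + 7.4722)/(3.1329*m^6 + 16.3548*m^5 + 22.017*m^4 - 22.1748*m^3 - 62.4263*m^2 - 2.5688*m + 45.6976)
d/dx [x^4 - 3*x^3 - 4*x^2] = x*(4*x^2 - 9*x - 8)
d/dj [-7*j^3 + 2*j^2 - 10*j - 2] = -21*j^2 + 4*j - 10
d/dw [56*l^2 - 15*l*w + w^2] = -15*l + 2*w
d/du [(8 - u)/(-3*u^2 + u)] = (-3*u^2 + 48*u - 8)/(u^2*(9*u^2 - 6*u + 1))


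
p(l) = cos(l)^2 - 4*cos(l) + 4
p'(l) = -2*sin(l)*cos(l) + 4*sin(l)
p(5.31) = 2.07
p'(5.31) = -2.38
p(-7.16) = 1.85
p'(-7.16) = -2.09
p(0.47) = 1.23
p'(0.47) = 1.00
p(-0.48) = 1.24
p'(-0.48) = -1.03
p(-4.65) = 4.25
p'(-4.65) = 4.12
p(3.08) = 8.99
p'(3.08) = 0.37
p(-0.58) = 1.35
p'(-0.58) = -1.28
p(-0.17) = 1.03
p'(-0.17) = -0.34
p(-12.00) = 1.34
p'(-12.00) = 1.24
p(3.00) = 8.94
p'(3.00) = 0.84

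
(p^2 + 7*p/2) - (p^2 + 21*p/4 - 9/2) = 9/2 - 7*p/4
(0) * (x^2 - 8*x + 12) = 0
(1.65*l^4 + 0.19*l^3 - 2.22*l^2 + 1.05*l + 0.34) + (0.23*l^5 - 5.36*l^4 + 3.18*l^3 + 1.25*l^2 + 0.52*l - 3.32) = 0.23*l^5 - 3.71*l^4 + 3.37*l^3 - 0.97*l^2 + 1.57*l - 2.98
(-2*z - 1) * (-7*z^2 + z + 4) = 14*z^3 + 5*z^2 - 9*z - 4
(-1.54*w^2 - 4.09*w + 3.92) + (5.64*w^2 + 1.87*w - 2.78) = 4.1*w^2 - 2.22*w + 1.14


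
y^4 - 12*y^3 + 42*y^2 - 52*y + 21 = (y - 7)*(y - 3)*(y - 1)^2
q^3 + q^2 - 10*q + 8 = (q - 2)*(q - 1)*(q + 4)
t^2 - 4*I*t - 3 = (t - 3*I)*(t - I)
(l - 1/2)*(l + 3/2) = l^2 + l - 3/4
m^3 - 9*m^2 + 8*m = m*(m - 8)*(m - 1)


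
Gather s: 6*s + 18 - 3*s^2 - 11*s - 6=-3*s^2 - 5*s + 12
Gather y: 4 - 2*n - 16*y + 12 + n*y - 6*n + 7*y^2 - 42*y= -8*n + 7*y^2 + y*(n - 58) + 16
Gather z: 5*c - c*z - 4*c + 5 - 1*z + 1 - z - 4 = c + z*(-c - 2) + 2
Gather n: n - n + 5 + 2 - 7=0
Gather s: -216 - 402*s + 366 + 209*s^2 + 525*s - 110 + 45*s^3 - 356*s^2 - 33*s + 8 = 45*s^3 - 147*s^2 + 90*s + 48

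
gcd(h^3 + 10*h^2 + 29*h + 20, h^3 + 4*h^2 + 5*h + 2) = h + 1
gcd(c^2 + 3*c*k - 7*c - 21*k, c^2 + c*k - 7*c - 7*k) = c - 7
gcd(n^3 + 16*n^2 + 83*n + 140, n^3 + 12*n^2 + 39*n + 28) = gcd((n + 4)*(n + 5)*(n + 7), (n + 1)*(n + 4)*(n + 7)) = n^2 + 11*n + 28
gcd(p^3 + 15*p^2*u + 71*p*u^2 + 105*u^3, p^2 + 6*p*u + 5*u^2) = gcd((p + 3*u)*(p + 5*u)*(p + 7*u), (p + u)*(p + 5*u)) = p + 5*u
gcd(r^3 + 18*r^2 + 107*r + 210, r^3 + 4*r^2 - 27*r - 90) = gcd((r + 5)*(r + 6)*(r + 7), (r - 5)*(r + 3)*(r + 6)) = r + 6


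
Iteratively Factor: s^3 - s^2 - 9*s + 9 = (s - 1)*(s^2 - 9) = (s - 1)*(s + 3)*(s - 3)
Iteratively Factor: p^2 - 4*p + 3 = (p - 1)*(p - 3)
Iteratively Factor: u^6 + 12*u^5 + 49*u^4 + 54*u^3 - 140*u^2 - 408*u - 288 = (u + 3)*(u^5 + 9*u^4 + 22*u^3 - 12*u^2 - 104*u - 96) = (u + 3)^2*(u^4 + 6*u^3 + 4*u^2 - 24*u - 32) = (u - 2)*(u + 3)^2*(u^3 + 8*u^2 + 20*u + 16) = (u - 2)*(u + 3)^2*(u + 4)*(u^2 + 4*u + 4) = (u - 2)*(u + 2)*(u + 3)^2*(u + 4)*(u + 2)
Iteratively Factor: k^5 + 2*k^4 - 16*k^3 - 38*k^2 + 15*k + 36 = (k - 4)*(k^4 + 6*k^3 + 8*k^2 - 6*k - 9) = (k - 4)*(k - 1)*(k^3 + 7*k^2 + 15*k + 9) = (k - 4)*(k - 1)*(k + 3)*(k^2 + 4*k + 3) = (k - 4)*(k - 1)*(k + 3)^2*(k + 1)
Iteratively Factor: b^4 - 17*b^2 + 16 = (b - 4)*(b^3 + 4*b^2 - b - 4) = (b - 4)*(b + 1)*(b^2 + 3*b - 4) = (b - 4)*(b + 1)*(b + 4)*(b - 1)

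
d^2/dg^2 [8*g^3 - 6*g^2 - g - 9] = 48*g - 12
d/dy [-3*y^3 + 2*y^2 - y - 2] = -9*y^2 + 4*y - 1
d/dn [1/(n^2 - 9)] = -2*n/(n^2 - 9)^2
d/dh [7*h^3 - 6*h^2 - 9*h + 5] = 21*h^2 - 12*h - 9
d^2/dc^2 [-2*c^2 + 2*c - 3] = -4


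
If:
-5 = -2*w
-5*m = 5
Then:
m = -1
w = 5/2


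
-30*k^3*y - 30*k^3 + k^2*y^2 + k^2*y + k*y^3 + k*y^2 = (-5*k + y)*(6*k + y)*(k*y + k)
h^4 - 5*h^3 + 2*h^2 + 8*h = h*(h - 4)*(h - 2)*(h + 1)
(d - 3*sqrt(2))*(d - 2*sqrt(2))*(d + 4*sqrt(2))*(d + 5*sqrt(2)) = d^4 + 4*sqrt(2)*d^3 - 38*d^2 - 92*sqrt(2)*d + 480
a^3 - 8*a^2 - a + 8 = (a - 8)*(a - 1)*(a + 1)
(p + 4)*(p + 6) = p^2 + 10*p + 24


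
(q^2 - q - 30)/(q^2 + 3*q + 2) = (q^2 - q - 30)/(q^2 + 3*q + 2)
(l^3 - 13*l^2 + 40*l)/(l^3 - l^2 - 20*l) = (l - 8)/(l + 4)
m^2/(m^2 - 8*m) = m/(m - 8)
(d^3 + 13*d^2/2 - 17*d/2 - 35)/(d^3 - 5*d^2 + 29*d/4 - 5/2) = 2*(d^2 + 9*d + 14)/(2*d^2 - 5*d + 2)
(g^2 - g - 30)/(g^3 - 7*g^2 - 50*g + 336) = (g + 5)/(g^2 - g - 56)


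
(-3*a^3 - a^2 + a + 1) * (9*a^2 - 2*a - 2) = -27*a^5 - 3*a^4 + 17*a^3 + 9*a^2 - 4*a - 2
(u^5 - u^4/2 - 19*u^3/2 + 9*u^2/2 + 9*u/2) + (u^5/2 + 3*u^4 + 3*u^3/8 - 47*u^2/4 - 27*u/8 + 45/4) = 3*u^5/2 + 5*u^4/2 - 73*u^3/8 - 29*u^2/4 + 9*u/8 + 45/4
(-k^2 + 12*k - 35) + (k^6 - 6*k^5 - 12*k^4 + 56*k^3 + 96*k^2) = k^6 - 6*k^5 - 12*k^4 + 56*k^3 + 95*k^2 + 12*k - 35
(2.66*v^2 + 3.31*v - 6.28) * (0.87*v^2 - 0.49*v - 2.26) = 2.3142*v^4 + 1.5763*v^3 - 13.0971*v^2 - 4.4034*v + 14.1928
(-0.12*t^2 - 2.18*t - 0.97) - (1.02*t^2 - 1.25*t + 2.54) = -1.14*t^2 - 0.93*t - 3.51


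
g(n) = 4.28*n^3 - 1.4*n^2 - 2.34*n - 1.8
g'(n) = 12.84*n^2 - 2.8*n - 2.34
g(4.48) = 344.46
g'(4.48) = 242.82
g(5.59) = 688.99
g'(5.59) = 383.23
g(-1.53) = -16.83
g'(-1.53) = 32.00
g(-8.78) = -2986.04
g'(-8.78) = 1012.06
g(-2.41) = -64.20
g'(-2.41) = 78.98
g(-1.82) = -27.98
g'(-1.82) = 45.29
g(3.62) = 174.42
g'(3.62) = 155.78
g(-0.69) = -2.26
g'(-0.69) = 5.71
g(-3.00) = -122.94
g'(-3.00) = 121.62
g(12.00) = 7164.36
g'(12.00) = 1813.02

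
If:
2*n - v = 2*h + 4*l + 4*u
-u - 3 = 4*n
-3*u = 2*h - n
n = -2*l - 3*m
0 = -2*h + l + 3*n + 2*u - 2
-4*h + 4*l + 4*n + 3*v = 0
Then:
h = -263/151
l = -43/151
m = 77/151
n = -145/151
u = 127/151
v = -100/151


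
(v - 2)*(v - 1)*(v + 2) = v^3 - v^2 - 4*v + 4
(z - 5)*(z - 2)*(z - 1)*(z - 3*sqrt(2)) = z^4 - 8*z^3 - 3*sqrt(2)*z^3 + 17*z^2 + 24*sqrt(2)*z^2 - 51*sqrt(2)*z - 10*z + 30*sqrt(2)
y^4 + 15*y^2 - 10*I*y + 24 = (y - 3*I)*(y - 2*I)*(y + I)*(y + 4*I)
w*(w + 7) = w^2 + 7*w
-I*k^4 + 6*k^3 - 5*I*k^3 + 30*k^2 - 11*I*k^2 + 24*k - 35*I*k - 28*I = (k + 4)*(k - I)*(k + 7*I)*(-I*k - I)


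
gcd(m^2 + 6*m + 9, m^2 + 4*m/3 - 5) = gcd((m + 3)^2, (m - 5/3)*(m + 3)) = m + 3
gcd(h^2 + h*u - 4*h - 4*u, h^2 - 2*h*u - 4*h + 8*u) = h - 4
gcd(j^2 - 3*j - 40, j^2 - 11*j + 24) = j - 8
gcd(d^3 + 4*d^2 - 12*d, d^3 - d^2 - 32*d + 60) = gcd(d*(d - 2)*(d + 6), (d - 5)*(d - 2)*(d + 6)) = d^2 + 4*d - 12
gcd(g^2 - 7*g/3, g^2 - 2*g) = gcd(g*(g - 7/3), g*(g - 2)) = g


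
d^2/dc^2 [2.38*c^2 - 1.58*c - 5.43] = 4.76000000000000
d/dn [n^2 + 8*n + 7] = 2*n + 8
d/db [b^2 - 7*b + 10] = 2*b - 7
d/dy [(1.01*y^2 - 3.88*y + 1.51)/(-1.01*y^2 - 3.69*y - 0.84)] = (-7.6457*y^2 + 1.3534*y + 8.8311)/(1.0201*y^4 + 7.4538*y^3 + 15.3129*y^2 + 6.1992*y + 0.7056)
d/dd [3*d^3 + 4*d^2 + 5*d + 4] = 9*d^2 + 8*d + 5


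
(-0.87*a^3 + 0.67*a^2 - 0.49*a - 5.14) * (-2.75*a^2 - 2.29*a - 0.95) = 2.3925*a^5 + 0.1498*a^4 + 0.6397*a^3 + 14.6206*a^2 + 12.2361*a + 4.883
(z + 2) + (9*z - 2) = 10*z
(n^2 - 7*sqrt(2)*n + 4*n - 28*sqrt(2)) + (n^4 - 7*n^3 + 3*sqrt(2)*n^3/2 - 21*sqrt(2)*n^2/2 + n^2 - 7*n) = n^4 - 7*n^3 + 3*sqrt(2)*n^3/2 - 21*sqrt(2)*n^2/2 + 2*n^2 - 7*sqrt(2)*n - 3*n - 28*sqrt(2)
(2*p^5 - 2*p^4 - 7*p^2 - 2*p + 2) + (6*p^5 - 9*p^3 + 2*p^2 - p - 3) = 8*p^5 - 2*p^4 - 9*p^3 - 5*p^2 - 3*p - 1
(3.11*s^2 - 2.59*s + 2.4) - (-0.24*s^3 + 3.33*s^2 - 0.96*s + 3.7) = 0.24*s^3 - 0.22*s^2 - 1.63*s - 1.3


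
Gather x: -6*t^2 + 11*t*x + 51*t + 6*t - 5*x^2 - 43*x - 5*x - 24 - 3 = -6*t^2 + 57*t - 5*x^2 + x*(11*t - 48) - 27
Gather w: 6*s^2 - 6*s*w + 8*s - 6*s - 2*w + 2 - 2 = 6*s^2 + 2*s + w*(-6*s - 2)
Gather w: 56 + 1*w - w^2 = -w^2 + w + 56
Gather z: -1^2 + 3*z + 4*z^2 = 4*z^2 + 3*z - 1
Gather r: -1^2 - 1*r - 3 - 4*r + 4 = -5*r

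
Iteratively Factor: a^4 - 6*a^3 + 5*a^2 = (a)*(a^3 - 6*a^2 + 5*a) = a*(a - 1)*(a^2 - 5*a) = a^2*(a - 1)*(a - 5)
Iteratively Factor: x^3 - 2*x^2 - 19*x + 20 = (x - 5)*(x^2 + 3*x - 4) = (x - 5)*(x + 4)*(x - 1)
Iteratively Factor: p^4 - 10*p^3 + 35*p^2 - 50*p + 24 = (p - 1)*(p^3 - 9*p^2 + 26*p - 24) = (p - 2)*(p - 1)*(p^2 - 7*p + 12) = (p - 4)*(p - 2)*(p - 1)*(p - 3)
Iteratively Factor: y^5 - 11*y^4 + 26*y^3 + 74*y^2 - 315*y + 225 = (y - 3)*(y^4 - 8*y^3 + 2*y^2 + 80*y - 75) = (y - 5)*(y - 3)*(y^3 - 3*y^2 - 13*y + 15) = (y - 5)^2*(y - 3)*(y^2 + 2*y - 3) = (y - 5)^2*(y - 3)*(y - 1)*(y + 3)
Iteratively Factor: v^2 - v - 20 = (v + 4)*(v - 5)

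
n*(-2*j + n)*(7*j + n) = -14*j^2*n + 5*j*n^2 + n^3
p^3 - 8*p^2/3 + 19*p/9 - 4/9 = (p - 4/3)*(p - 1)*(p - 1/3)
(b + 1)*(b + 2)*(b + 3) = b^3 + 6*b^2 + 11*b + 6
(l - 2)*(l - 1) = l^2 - 3*l + 2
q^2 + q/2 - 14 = (q - 7/2)*(q + 4)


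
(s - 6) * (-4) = 24 - 4*s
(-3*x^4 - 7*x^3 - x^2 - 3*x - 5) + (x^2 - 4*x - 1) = -3*x^4 - 7*x^3 - 7*x - 6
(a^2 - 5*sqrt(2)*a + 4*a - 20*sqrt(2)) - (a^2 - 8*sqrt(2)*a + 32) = 4*a + 3*sqrt(2)*a - 32 - 20*sqrt(2)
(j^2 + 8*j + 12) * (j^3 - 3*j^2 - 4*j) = j^5 + 5*j^4 - 16*j^3 - 68*j^2 - 48*j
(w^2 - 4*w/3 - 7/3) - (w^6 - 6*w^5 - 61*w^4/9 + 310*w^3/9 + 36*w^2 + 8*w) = -w^6 + 6*w^5 + 61*w^4/9 - 310*w^3/9 - 35*w^2 - 28*w/3 - 7/3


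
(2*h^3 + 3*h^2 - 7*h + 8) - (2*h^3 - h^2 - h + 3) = 4*h^2 - 6*h + 5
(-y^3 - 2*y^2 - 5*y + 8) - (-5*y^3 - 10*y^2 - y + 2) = 4*y^3 + 8*y^2 - 4*y + 6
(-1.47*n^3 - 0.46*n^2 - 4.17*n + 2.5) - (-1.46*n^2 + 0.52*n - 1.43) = -1.47*n^3 + 1.0*n^2 - 4.69*n + 3.93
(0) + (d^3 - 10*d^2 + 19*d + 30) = d^3 - 10*d^2 + 19*d + 30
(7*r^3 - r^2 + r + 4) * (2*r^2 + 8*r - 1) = 14*r^5 + 54*r^4 - 13*r^3 + 17*r^2 + 31*r - 4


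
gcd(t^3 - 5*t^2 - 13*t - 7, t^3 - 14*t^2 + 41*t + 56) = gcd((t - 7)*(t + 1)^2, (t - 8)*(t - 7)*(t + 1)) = t^2 - 6*t - 7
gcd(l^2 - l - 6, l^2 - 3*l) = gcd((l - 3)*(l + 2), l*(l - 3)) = l - 3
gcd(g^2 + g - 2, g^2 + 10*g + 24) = 1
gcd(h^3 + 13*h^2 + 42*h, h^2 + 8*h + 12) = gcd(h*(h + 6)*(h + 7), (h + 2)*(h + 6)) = h + 6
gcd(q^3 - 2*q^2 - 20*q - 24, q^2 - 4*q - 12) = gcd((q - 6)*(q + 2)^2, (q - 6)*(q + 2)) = q^2 - 4*q - 12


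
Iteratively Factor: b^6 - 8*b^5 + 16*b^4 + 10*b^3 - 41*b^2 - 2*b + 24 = (b - 3)*(b^5 - 5*b^4 + b^3 + 13*b^2 - 2*b - 8) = (b - 4)*(b - 3)*(b^4 - b^3 - 3*b^2 + b + 2) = (b - 4)*(b - 3)*(b + 1)*(b^3 - 2*b^2 - b + 2) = (b - 4)*(b - 3)*(b + 1)^2*(b^2 - 3*b + 2) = (b - 4)*(b - 3)*(b - 2)*(b + 1)^2*(b - 1)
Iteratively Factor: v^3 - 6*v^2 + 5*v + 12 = (v - 3)*(v^2 - 3*v - 4) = (v - 3)*(v + 1)*(v - 4)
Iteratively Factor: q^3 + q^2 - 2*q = (q - 1)*(q^2 + 2*q) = q*(q - 1)*(q + 2)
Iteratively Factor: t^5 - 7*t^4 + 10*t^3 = (t - 5)*(t^4 - 2*t^3) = t*(t - 5)*(t^3 - 2*t^2) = t*(t - 5)*(t - 2)*(t^2) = t^2*(t - 5)*(t - 2)*(t)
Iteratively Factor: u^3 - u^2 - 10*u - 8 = (u - 4)*(u^2 + 3*u + 2) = (u - 4)*(u + 1)*(u + 2)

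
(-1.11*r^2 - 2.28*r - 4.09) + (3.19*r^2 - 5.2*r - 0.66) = 2.08*r^2 - 7.48*r - 4.75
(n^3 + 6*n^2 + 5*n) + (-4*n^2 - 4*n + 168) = n^3 + 2*n^2 + n + 168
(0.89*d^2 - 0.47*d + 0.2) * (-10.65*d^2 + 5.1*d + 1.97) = -9.4785*d^4 + 9.5445*d^3 - 2.7737*d^2 + 0.0941000000000001*d + 0.394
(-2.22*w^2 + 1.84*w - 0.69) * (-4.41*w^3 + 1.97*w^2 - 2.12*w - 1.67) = 9.7902*w^5 - 12.4878*w^4 + 11.3741*w^3 - 1.5527*w^2 - 1.61*w + 1.1523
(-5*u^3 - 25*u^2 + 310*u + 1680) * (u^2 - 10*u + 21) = -5*u^5 + 25*u^4 + 455*u^3 - 1945*u^2 - 10290*u + 35280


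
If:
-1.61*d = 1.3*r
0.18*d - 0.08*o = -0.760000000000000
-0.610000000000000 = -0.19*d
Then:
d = 3.21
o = 16.72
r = -3.98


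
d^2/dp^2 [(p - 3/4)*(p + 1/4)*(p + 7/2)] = 6*p + 6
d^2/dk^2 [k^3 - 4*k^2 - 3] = 6*k - 8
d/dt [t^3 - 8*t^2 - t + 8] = 3*t^2 - 16*t - 1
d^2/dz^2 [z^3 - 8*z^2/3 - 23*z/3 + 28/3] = 6*z - 16/3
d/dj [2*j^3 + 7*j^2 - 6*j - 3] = 6*j^2 + 14*j - 6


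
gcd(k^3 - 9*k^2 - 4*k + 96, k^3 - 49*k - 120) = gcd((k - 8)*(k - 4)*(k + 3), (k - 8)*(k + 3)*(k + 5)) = k^2 - 5*k - 24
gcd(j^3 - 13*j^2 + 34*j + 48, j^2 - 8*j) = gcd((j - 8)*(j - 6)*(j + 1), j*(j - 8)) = j - 8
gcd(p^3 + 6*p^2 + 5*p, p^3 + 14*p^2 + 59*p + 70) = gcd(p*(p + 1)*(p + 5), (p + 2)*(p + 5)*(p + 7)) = p + 5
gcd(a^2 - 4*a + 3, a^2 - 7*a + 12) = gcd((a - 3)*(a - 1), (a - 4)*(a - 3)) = a - 3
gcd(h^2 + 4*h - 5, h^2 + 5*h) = h + 5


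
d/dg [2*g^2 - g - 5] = 4*g - 1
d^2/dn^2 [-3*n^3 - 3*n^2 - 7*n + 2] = -18*n - 6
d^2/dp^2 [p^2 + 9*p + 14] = 2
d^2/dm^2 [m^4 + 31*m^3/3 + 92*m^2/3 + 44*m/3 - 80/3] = 12*m^2 + 62*m + 184/3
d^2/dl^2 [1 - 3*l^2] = -6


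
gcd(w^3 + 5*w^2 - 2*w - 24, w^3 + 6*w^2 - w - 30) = w^2 + w - 6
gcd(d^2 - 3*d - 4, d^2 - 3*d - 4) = d^2 - 3*d - 4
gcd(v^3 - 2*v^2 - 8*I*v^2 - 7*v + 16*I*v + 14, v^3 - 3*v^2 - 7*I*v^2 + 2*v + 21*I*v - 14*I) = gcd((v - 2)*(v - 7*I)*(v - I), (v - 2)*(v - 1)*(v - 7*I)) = v^2 + v*(-2 - 7*I) + 14*I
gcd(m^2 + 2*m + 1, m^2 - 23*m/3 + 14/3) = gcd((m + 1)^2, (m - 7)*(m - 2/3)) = 1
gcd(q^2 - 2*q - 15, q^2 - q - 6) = 1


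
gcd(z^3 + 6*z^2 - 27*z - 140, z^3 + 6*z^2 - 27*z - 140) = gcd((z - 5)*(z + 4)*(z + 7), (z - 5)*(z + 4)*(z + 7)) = z^3 + 6*z^2 - 27*z - 140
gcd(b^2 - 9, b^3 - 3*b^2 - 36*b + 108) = b - 3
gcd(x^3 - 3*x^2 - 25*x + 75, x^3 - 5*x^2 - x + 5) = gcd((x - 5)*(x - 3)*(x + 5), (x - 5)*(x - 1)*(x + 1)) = x - 5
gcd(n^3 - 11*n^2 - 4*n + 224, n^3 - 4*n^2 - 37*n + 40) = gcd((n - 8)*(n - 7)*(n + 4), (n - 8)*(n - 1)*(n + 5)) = n - 8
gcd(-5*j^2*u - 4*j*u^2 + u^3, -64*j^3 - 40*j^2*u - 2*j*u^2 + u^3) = 1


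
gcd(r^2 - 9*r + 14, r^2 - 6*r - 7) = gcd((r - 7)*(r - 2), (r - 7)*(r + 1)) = r - 7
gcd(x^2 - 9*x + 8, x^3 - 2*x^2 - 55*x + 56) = x^2 - 9*x + 8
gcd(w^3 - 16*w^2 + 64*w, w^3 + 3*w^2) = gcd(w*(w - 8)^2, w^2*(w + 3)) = w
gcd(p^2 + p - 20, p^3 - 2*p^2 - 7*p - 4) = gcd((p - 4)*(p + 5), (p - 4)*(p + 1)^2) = p - 4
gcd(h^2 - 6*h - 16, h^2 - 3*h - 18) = 1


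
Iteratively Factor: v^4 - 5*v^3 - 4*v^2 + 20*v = (v - 2)*(v^3 - 3*v^2 - 10*v) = v*(v - 2)*(v^2 - 3*v - 10) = v*(v - 2)*(v + 2)*(v - 5)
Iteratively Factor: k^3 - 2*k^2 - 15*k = (k - 5)*(k^2 + 3*k) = k*(k - 5)*(k + 3)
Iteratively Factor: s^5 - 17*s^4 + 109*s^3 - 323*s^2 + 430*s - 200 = (s - 5)*(s^4 - 12*s^3 + 49*s^2 - 78*s + 40) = (s - 5)*(s - 4)*(s^3 - 8*s^2 + 17*s - 10) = (s - 5)*(s - 4)*(s - 1)*(s^2 - 7*s + 10) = (s - 5)^2*(s - 4)*(s - 1)*(s - 2)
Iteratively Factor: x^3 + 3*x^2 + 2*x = (x + 1)*(x^2 + 2*x) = x*(x + 1)*(x + 2)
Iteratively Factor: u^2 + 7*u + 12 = (u + 4)*(u + 3)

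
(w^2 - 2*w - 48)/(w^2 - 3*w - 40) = (w + 6)/(w + 5)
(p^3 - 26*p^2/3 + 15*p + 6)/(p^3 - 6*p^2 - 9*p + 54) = (p + 1/3)/(p + 3)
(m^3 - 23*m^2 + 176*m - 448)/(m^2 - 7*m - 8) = (m^2 - 15*m + 56)/(m + 1)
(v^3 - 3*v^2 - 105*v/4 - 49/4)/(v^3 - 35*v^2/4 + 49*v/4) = (4*v^2 + 16*v + 7)/(v*(4*v - 7))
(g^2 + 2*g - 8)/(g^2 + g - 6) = (g + 4)/(g + 3)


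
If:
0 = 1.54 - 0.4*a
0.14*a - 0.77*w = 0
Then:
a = 3.85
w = 0.70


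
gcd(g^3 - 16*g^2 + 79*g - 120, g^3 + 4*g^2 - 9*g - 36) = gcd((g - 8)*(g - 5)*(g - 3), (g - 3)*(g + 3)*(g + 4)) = g - 3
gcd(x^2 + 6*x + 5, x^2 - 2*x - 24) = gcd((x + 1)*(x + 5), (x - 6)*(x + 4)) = 1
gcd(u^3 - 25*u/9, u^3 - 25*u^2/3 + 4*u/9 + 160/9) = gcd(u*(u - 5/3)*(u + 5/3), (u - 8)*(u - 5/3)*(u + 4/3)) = u - 5/3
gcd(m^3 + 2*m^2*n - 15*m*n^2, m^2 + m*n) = m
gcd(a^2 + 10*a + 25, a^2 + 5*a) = a + 5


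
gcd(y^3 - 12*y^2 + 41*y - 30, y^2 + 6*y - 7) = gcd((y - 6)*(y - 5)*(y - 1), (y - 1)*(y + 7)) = y - 1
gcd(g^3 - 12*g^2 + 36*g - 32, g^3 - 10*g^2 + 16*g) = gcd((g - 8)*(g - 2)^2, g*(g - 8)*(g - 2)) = g^2 - 10*g + 16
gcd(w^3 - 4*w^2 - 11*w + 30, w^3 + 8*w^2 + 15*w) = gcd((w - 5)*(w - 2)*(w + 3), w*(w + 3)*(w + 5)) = w + 3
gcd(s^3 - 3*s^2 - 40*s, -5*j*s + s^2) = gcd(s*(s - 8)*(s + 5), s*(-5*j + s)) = s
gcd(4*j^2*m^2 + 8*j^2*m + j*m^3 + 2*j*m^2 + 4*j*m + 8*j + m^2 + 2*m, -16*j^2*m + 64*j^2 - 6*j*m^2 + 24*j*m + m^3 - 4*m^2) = 1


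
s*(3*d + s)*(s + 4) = 3*d*s^2 + 12*d*s + s^3 + 4*s^2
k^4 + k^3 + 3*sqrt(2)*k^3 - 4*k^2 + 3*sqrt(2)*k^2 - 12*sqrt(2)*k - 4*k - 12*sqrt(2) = (k - 2)*(k + 1)*(k + 2)*(k + 3*sqrt(2))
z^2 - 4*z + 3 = (z - 3)*(z - 1)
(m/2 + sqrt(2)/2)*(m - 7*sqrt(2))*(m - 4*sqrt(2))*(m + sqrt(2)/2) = m^4/2 - 19*sqrt(2)*m^3/4 + 12*m^2 + 73*sqrt(2)*m/2 + 28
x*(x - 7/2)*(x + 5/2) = x^3 - x^2 - 35*x/4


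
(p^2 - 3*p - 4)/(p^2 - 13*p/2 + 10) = 2*(p + 1)/(2*p - 5)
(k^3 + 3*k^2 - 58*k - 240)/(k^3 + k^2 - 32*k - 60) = (k^2 - 2*k - 48)/(k^2 - 4*k - 12)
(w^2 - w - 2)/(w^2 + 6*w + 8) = (w^2 - w - 2)/(w^2 + 6*w + 8)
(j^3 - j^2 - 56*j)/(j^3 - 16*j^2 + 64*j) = (j + 7)/(j - 8)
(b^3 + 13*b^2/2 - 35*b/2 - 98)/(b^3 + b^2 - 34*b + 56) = (b + 7/2)/(b - 2)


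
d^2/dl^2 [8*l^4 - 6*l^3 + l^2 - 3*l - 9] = 96*l^2 - 36*l + 2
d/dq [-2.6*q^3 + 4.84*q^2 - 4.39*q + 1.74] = -7.8*q^2 + 9.68*q - 4.39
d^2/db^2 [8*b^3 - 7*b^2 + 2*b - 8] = 48*b - 14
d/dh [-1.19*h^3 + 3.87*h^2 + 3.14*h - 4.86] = -3.57*h^2 + 7.74*h + 3.14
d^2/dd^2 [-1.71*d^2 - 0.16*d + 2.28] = -3.42000000000000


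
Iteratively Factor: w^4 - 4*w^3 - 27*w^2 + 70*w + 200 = (w - 5)*(w^3 + w^2 - 22*w - 40) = (w - 5)*(w + 2)*(w^2 - w - 20) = (w - 5)*(w + 2)*(w + 4)*(w - 5)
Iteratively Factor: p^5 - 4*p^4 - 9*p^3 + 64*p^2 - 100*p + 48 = (p + 4)*(p^4 - 8*p^3 + 23*p^2 - 28*p + 12) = (p - 3)*(p + 4)*(p^3 - 5*p^2 + 8*p - 4) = (p - 3)*(p - 2)*(p + 4)*(p^2 - 3*p + 2) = (p - 3)*(p - 2)^2*(p + 4)*(p - 1)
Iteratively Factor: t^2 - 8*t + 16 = (t - 4)*(t - 4)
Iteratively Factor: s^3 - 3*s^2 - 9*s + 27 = (s - 3)*(s^2 - 9) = (s - 3)^2*(s + 3)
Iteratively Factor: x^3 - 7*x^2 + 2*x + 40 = (x + 2)*(x^2 - 9*x + 20) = (x - 4)*(x + 2)*(x - 5)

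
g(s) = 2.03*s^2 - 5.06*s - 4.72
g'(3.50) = 9.15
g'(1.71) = 1.88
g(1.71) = -7.44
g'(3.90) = 10.77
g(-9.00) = 205.25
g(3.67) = 4.05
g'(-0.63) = -7.62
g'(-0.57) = -7.37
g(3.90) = 6.42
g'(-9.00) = -41.60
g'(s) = 4.06*s - 5.06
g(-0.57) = -1.18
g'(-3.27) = -18.34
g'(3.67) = 9.84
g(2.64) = -3.93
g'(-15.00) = -65.96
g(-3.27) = 33.53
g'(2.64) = 5.66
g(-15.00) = 527.93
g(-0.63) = -0.73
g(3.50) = 2.44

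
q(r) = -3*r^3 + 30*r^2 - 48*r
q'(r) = -9*r^2 + 60*r - 48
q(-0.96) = 76.38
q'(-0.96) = -113.89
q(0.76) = -20.47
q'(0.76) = -7.60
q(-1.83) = 206.69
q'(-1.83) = -187.94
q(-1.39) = 132.74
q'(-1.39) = -148.79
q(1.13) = -20.26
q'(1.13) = 8.31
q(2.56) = 23.40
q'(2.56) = 46.62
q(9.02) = -193.76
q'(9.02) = -239.04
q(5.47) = 144.07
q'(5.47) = 10.91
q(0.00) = 0.00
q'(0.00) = -48.00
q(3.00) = 45.00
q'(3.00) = 51.00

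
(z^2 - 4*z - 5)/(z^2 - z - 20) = (z + 1)/(z + 4)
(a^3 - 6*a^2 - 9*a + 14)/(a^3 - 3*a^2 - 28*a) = (a^2 + a - 2)/(a*(a + 4))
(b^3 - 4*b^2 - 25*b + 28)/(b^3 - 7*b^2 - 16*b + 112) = (b - 1)/(b - 4)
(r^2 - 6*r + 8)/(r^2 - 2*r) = (r - 4)/r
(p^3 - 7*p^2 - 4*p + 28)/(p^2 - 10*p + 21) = (p^2 - 4)/(p - 3)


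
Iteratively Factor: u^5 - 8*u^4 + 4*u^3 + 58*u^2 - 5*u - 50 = (u + 1)*(u^4 - 9*u^3 + 13*u^2 + 45*u - 50) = (u - 5)*(u + 1)*(u^3 - 4*u^2 - 7*u + 10) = (u - 5)*(u + 1)*(u + 2)*(u^2 - 6*u + 5) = (u - 5)^2*(u + 1)*(u + 2)*(u - 1)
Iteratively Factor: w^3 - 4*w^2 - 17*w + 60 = (w + 4)*(w^2 - 8*w + 15) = (w - 5)*(w + 4)*(w - 3)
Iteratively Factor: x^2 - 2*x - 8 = (x - 4)*(x + 2)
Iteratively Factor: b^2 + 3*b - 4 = (b + 4)*(b - 1)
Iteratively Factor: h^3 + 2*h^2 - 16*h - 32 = (h - 4)*(h^2 + 6*h + 8) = (h - 4)*(h + 2)*(h + 4)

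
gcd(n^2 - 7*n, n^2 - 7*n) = n^2 - 7*n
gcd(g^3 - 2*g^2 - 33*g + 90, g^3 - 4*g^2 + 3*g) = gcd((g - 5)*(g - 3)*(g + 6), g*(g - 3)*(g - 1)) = g - 3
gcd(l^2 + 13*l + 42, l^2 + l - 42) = l + 7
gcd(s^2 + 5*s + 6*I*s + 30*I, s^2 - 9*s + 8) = 1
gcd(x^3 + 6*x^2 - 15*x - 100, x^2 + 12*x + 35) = x + 5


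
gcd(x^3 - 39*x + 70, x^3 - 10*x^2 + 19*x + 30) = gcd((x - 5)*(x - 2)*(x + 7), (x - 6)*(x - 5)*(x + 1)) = x - 5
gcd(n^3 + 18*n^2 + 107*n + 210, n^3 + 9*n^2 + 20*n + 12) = n + 6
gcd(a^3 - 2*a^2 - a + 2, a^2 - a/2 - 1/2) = a - 1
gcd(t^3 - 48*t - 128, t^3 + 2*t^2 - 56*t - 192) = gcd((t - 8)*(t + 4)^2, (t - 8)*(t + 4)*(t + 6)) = t^2 - 4*t - 32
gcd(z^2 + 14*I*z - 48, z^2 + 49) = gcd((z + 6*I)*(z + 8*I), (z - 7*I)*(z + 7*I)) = 1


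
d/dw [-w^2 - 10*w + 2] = -2*w - 10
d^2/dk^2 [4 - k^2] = -2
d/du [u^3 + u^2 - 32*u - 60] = 3*u^2 + 2*u - 32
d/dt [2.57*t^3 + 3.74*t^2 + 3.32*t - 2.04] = 7.71*t^2 + 7.48*t + 3.32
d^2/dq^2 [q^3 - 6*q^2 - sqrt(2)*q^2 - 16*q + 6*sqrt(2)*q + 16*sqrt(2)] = 6*q - 12 - 2*sqrt(2)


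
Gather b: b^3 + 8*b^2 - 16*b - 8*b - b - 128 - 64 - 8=b^3 + 8*b^2 - 25*b - 200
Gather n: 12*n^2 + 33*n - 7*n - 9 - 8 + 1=12*n^2 + 26*n - 16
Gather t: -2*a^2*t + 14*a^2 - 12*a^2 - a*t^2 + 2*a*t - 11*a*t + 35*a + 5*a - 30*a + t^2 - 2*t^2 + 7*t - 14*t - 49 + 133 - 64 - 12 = 2*a^2 + 10*a + t^2*(-a - 1) + t*(-2*a^2 - 9*a - 7) + 8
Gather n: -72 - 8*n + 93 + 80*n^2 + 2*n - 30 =80*n^2 - 6*n - 9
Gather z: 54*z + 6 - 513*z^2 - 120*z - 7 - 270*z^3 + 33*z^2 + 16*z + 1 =-270*z^3 - 480*z^2 - 50*z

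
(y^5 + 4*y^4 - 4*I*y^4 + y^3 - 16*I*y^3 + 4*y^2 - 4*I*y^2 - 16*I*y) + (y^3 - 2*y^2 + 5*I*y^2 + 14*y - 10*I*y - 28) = y^5 + 4*y^4 - 4*I*y^4 + 2*y^3 - 16*I*y^3 + 2*y^2 + I*y^2 + 14*y - 26*I*y - 28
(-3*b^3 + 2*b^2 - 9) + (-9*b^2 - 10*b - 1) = -3*b^3 - 7*b^2 - 10*b - 10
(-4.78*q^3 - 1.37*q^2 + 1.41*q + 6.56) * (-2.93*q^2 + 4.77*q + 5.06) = 14.0054*q^5 - 18.7865*q^4 - 34.853*q^3 - 19.4273*q^2 + 38.4258*q + 33.1936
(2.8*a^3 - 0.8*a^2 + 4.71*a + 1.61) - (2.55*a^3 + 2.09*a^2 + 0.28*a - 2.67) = 0.25*a^3 - 2.89*a^2 + 4.43*a + 4.28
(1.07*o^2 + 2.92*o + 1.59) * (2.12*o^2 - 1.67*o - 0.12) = 2.2684*o^4 + 4.4035*o^3 - 1.634*o^2 - 3.0057*o - 0.1908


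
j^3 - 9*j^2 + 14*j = j*(j - 7)*(j - 2)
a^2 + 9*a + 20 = (a + 4)*(a + 5)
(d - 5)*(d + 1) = d^2 - 4*d - 5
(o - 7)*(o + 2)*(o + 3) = o^3 - 2*o^2 - 29*o - 42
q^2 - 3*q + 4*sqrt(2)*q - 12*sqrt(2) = (q - 3)*(q + 4*sqrt(2))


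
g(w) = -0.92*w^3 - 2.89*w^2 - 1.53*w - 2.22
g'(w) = -2.76*w^2 - 5.78*w - 1.53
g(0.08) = -2.36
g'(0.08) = -2.01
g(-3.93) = 15.00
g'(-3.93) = -21.44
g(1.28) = -10.84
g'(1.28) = -13.45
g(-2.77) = -0.60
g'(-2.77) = -6.70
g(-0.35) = -2.00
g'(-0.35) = 0.15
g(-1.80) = -3.46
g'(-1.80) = -0.07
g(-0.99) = -2.65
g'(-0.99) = 1.49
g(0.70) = -5.02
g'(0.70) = -6.93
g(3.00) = -57.66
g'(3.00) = -43.71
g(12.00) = -2026.50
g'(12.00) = -468.33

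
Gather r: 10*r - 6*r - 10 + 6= 4*r - 4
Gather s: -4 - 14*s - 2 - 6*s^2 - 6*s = -6*s^2 - 20*s - 6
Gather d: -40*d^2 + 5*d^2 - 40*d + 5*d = -35*d^2 - 35*d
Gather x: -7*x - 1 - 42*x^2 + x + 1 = -42*x^2 - 6*x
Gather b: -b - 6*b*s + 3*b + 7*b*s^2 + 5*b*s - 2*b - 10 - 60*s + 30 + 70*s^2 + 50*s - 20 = b*(7*s^2 - s) + 70*s^2 - 10*s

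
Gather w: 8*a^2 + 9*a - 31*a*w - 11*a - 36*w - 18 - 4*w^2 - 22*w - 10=8*a^2 - 2*a - 4*w^2 + w*(-31*a - 58) - 28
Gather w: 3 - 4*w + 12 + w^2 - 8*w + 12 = w^2 - 12*w + 27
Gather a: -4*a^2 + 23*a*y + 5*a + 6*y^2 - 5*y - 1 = -4*a^2 + a*(23*y + 5) + 6*y^2 - 5*y - 1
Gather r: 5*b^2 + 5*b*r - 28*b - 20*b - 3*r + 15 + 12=5*b^2 - 48*b + r*(5*b - 3) + 27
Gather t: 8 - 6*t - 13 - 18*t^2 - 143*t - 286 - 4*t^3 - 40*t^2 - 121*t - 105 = -4*t^3 - 58*t^2 - 270*t - 396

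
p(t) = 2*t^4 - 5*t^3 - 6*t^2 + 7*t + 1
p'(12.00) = 11527.00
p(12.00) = 32053.00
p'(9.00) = 4516.00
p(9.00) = 9055.00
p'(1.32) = -16.58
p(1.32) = -5.64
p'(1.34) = -16.77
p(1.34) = -5.98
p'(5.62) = 885.83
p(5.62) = 958.46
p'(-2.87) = -271.23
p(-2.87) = 185.38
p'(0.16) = 4.73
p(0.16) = 1.95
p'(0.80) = -8.10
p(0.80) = 1.02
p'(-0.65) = 6.27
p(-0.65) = -4.35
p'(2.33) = -1.20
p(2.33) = -19.56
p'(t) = 8*t^3 - 15*t^2 - 12*t + 7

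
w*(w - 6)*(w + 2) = w^3 - 4*w^2 - 12*w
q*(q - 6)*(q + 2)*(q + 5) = q^4 + q^3 - 32*q^2 - 60*q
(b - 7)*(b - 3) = b^2 - 10*b + 21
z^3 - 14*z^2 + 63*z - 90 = (z - 6)*(z - 5)*(z - 3)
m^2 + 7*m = m*(m + 7)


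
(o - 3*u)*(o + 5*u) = o^2 + 2*o*u - 15*u^2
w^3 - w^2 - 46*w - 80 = (w - 8)*(w + 2)*(w + 5)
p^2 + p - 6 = (p - 2)*(p + 3)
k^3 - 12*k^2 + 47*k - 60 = (k - 5)*(k - 4)*(k - 3)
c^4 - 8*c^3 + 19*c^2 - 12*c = c*(c - 4)*(c - 3)*(c - 1)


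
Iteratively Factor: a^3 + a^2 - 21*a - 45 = (a + 3)*(a^2 - 2*a - 15) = (a - 5)*(a + 3)*(a + 3)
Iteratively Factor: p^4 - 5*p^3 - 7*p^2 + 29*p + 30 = (p - 5)*(p^3 - 7*p - 6) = (p - 5)*(p + 1)*(p^2 - p - 6) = (p - 5)*(p - 3)*(p + 1)*(p + 2)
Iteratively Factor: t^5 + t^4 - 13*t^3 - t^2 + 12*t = (t - 1)*(t^4 + 2*t^3 - 11*t^2 - 12*t) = (t - 1)*(t + 4)*(t^3 - 2*t^2 - 3*t) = (t - 3)*(t - 1)*(t + 4)*(t^2 + t) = t*(t - 3)*(t - 1)*(t + 4)*(t + 1)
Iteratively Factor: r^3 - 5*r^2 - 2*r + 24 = (r + 2)*(r^2 - 7*r + 12) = (r - 3)*(r + 2)*(r - 4)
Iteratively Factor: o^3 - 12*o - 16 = (o + 2)*(o^2 - 2*o - 8) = (o + 2)^2*(o - 4)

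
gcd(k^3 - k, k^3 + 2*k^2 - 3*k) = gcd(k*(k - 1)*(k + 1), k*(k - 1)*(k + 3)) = k^2 - k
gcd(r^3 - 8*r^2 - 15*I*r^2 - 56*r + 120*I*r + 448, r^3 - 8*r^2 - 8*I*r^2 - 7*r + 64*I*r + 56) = r^2 + r*(-8 - 7*I) + 56*I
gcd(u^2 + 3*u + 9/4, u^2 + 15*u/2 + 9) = u + 3/2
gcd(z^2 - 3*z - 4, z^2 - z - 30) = 1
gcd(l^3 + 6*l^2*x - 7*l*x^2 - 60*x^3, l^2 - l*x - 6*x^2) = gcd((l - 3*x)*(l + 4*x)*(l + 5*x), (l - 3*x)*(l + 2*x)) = -l + 3*x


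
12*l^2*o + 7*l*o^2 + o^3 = o*(3*l + o)*(4*l + o)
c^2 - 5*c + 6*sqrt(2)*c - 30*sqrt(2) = (c - 5)*(c + 6*sqrt(2))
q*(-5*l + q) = -5*l*q + q^2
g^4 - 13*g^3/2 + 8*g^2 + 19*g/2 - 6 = (g - 4)*(g - 3)*(g - 1/2)*(g + 1)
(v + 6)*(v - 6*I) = v^2 + 6*v - 6*I*v - 36*I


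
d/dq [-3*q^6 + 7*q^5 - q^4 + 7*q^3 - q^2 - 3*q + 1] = -18*q^5 + 35*q^4 - 4*q^3 + 21*q^2 - 2*q - 3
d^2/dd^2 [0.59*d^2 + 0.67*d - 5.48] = 1.18000000000000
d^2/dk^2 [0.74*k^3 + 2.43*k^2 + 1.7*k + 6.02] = 4.44*k + 4.86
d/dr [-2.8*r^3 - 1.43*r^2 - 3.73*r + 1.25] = -8.4*r^2 - 2.86*r - 3.73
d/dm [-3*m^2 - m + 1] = -6*m - 1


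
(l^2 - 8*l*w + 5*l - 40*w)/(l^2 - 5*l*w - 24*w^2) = (l + 5)/(l + 3*w)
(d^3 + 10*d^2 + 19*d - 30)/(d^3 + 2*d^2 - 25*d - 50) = (d^2 + 5*d - 6)/(d^2 - 3*d - 10)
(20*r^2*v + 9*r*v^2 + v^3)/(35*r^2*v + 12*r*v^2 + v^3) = (4*r + v)/(7*r + v)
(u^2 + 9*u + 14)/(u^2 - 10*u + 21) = (u^2 + 9*u + 14)/(u^2 - 10*u + 21)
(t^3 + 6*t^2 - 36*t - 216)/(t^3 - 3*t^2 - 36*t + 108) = (t + 6)/(t - 3)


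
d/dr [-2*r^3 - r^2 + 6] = 2*r*(-3*r - 1)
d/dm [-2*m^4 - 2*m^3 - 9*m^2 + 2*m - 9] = -8*m^3 - 6*m^2 - 18*m + 2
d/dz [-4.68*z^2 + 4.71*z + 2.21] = 4.71 - 9.36*z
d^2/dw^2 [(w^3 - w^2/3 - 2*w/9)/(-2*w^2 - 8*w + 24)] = 2*(-131*w^3 + 702*w^2 - 1908*w + 264)/(9*(w^6 + 12*w^5 + 12*w^4 - 224*w^3 - 144*w^2 + 1728*w - 1728))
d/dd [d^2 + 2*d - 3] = 2*d + 2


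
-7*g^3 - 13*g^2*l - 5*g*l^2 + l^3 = (-7*g + l)*(g + l)^2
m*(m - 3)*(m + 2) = m^3 - m^2 - 6*m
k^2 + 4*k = k*(k + 4)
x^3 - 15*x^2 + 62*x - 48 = (x - 8)*(x - 6)*(x - 1)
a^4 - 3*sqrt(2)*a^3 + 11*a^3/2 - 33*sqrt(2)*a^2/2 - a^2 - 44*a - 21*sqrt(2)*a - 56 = (a + 2)*(a + 7/2)*(a - 4*sqrt(2))*(a + sqrt(2))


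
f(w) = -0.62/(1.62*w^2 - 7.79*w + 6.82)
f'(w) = -0.62*(7.79 - 3.24*w)/(1.62*w^2 - 7.79*w + 6.82)^2 = (2.0088*w - 4.8298)/(1.62*w^2 - 7.79*w + 6.82)^2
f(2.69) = 0.26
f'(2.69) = 0.10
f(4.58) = -0.12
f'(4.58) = 0.17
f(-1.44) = -0.03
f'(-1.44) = -0.02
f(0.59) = -0.22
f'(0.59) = -0.47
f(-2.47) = -0.02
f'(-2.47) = -0.01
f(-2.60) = -0.02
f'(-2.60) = -0.01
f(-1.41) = -0.03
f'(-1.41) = -0.02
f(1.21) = 2.65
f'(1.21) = -43.79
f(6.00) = -0.03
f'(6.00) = 0.02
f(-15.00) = -0.00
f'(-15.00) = -0.00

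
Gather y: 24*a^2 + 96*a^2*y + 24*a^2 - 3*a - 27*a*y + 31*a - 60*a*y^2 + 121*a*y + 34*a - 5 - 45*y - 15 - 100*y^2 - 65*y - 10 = 48*a^2 + 62*a + y^2*(-60*a - 100) + y*(96*a^2 + 94*a - 110) - 30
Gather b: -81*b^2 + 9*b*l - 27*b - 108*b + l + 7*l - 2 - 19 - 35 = -81*b^2 + b*(9*l - 135) + 8*l - 56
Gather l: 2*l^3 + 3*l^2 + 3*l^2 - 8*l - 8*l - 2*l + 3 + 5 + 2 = 2*l^3 + 6*l^2 - 18*l + 10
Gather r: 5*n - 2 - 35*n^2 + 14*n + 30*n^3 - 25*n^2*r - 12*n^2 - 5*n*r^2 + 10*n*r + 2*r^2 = 30*n^3 - 47*n^2 + 19*n + r^2*(2 - 5*n) + r*(-25*n^2 + 10*n) - 2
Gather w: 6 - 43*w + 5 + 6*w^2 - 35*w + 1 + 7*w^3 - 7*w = 7*w^3 + 6*w^2 - 85*w + 12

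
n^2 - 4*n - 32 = (n - 8)*(n + 4)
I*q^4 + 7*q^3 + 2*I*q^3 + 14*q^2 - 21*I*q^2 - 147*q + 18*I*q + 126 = (q - 3)*(q + 6)*(q - 7*I)*(I*q - I)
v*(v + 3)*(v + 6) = v^3 + 9*v^2 + 18*v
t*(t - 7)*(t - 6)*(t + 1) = t^4 - 12*t^3 + 29*t^2 + 42*t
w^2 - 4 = (w - 2)*(w + 2)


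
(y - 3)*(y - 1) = y^2 - 4*y + 3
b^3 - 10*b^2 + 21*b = b*(b - 7)*(b - 3)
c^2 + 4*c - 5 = (c - 1)*(c + 5)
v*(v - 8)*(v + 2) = v^3 - 6*v^2 - 16*v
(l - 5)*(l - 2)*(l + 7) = l^3 - 39*l + 70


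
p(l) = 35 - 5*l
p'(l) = -5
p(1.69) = 26.55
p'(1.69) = -5.00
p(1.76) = 26.20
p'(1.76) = -5.00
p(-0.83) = 39.15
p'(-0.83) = -5.00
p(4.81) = 10.95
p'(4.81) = -5.00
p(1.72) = 26.40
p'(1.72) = -5.00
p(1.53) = 27.35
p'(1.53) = -5.00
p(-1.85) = 44.25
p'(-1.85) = -5.00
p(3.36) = 18.20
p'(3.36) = -5.00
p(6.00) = 5.00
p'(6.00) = -5.00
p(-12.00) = 95.00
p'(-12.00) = -5.00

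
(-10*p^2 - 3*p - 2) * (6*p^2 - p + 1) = -60*p^4 - 8*p^3 - 19*p^2 - p - 2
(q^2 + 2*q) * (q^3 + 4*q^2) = q^5 + 6*q^4 + 8*q^3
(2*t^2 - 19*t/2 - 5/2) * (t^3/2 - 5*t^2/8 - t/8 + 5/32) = t^5 - 6*t^4 + 71*t^3/16 + 49*t^2/16 - 75*t/64 - 25/64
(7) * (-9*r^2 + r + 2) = -63*r^2 + 7*r + 14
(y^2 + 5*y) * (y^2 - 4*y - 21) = y^4 + y^3 - 41*y^2 - 105*y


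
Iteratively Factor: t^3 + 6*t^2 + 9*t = (t + 3)*(t^2 + 3*t) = (t + 3)^2*(t)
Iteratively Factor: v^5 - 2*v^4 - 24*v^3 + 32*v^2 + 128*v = (v + 2)*(v^4 - 4*v^3 - 16*v^2 + 64*v) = (v + 2)*(v + 4)*(v^3 - 8*v^2 + 16*v) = (v - 4)*(v + 2)*(v + 4)*(v^2 - 4*v) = (v - 4)^2*(v + 2)*(v + 4)*(v)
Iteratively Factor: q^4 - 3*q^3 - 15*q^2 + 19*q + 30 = (q + 1)*(q^3 - 4*q^2 - 11*q + 30) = (q + 1)*(q + 3)*(q^2 - 7*q + 10) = (q - 5)*(q + 1)*(q + 3)*(q - 2)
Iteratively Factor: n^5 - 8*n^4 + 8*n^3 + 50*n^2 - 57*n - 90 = (n + 1)*(n^4 - 9*n^3 + 17*n^2 + 33*n - 90) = (n - 5)*(n + 1)*(n^3 - 4*n^2 - 3*n + 18) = (n - 5)*(n - 3)*(n + 1)*(n^2 - n - 6) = (n - 5)*(n - 3)*(n + 1)*(n + 2)*(n - 3)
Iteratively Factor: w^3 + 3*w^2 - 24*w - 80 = (w + 4)*(w^2 - w - 20) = (w - 5)*(w + 4)*(w + 4)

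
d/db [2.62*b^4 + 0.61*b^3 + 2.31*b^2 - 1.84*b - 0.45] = 10.48*b^3 + 1.83*b^2 + 4.62*b - 1.84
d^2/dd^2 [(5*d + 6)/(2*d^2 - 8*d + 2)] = ((14 - 15*d)*(d^2 - 4*d + 1) + (d - 2)^2*(20*d + 24))/(d^2 - 4*d + 1)^3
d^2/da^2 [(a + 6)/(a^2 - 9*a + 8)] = 2*(3*(1 - a)*(a^2 - 9*a + 8) + (a + 6)*(2*a - 9)^2)/(a^2 - 9*a + 8)^3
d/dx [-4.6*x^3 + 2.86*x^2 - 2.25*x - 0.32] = -13.8*x^2 + 5.72*x - 2.25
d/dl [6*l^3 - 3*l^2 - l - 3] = 18*l^2 - 6*l - 1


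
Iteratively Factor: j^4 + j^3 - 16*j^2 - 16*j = (j - 4)*(j^3 + 5*j^2 + 4*j) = (j - 4)*(j + 4)*(j^2 + j) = j*(j - 4)*(j + 4)*(j + 1)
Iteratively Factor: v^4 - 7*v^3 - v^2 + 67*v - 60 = (v - 5)*(v^3 - 2*v^2 - 11*v + 12) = (v - 5)*(v - 4)*(v^2 + 2*v - 3) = (v - 5)*(v - 4)*(v + 3)*(v - 1)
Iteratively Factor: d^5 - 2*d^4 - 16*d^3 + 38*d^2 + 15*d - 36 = (d - 1)*(d^4 - d^3 - 17*d^2 + 21*d + 36) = (d - 3)*(d - 1)*(d^3 + 2*d^2 - 11*d - 12) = (d - 3)*(d - 1)*(d + 4)*(d^2 - 2*d - 3) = (d - 3)^2*(d - 1)*(d + 4)*(d + 1)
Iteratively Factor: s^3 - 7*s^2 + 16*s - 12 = (s - 3)*(s^2 - 4*s + 4) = (s - 3)*(s - 2)*(s - 2)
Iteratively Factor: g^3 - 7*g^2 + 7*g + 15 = (g - 5)*(g^2 - 2*g - 3) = (g - 5)*(g + 1)*(g - 3)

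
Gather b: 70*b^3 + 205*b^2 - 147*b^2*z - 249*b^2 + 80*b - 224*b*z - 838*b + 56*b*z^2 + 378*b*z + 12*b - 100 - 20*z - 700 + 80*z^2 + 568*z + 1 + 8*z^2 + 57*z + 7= 70*b^3 + b^2*(-147*z - 44) + b*(56*z^2 + 154*z - 746) + 88*z^2 + 605*z - 792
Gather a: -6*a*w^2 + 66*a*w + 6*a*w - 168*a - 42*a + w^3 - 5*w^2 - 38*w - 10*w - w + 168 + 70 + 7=a*(-6*w^2 + 72*w - 210) + w^3 - 5*w^2 - 49*w + 245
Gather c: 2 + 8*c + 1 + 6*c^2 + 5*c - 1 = 6*c^2 + 13*c + 2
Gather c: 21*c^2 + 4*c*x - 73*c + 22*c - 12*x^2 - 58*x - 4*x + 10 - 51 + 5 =21*c^2 + c*(4*x - 51) - 12*x^2 - 62*x - 36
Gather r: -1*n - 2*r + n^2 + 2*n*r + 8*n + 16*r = n^2 + 7*n + r*(2*n + 14)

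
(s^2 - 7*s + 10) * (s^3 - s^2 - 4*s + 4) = s^5 - 8*s^4 + 13*s^3 + 22*s^2 - 68*s + 40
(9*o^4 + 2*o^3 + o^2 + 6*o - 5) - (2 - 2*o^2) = 9*o^4 + 2*o^3 + 3*o^2 + 6*o - 7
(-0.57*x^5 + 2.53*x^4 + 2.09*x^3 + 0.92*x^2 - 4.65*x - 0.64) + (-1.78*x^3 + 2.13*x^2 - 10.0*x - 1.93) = -0.57*x^5 + 2.53*x^4 + 0.31*x^3 + 3.05*x^2 - 14.65*x - 2.57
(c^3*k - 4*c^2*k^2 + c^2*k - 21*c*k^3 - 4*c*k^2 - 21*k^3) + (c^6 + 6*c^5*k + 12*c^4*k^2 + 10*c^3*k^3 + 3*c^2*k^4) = c^6 + 6*c^5*k + 12*c^4*k^2 + 10*c^3*k^3 + c^3*k + 3*c^2*k^4 - 4*c^2*k^2 + c^2*k - 21*c*k^3 - 4*c*k^2 - 21*k^3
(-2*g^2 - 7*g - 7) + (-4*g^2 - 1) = -6*g^2 - 7*g - 8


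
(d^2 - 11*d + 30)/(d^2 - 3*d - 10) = (d - 6)/(d + 2)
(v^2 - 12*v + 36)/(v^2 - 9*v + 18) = (v - 6)/(v - 3)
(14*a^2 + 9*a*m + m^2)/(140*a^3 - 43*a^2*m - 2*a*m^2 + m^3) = (2*a + m)/(20*a^2 - 9*a*m + m^2)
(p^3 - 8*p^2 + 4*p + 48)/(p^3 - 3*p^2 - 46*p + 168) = (p + 2)/(p + 7)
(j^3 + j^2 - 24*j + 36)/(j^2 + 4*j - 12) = j - 3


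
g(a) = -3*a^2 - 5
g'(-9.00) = 54.00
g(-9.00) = -248.00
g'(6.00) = -36.00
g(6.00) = -113.00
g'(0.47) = -2.82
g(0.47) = -5.66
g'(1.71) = -10.26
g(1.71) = -13.77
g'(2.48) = -14.88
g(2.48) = -23.45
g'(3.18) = -19.08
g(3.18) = -35.34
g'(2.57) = -15.42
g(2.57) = -24.81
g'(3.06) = -18.36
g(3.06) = -33.09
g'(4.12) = -24.72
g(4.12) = -55.92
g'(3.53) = -21.18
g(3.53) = -42.38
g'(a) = -6*a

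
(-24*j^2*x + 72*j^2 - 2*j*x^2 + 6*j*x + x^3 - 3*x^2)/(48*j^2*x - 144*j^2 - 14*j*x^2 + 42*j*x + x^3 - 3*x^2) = (4*j + x)/(-8*j + x)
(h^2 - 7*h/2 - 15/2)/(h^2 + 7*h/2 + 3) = (h - 5)/(h + 2)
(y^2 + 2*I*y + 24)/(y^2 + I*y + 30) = (y - 4*I)/(y - 5*I)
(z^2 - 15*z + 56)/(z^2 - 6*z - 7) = (z - 8)/(z + 1)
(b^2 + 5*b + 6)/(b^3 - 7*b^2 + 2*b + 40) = (b + 3)/(b^2 - 9*b + 20)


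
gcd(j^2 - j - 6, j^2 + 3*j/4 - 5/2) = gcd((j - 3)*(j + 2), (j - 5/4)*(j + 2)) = j + 2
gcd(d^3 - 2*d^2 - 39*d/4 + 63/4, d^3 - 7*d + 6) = d + 3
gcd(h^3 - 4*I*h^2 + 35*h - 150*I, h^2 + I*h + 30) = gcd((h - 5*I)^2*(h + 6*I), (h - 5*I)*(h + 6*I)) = h^2 + I*h + 30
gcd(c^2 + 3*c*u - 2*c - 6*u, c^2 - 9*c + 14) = c - 2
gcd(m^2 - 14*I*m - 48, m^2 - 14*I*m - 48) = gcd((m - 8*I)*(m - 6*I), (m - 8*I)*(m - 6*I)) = m^2 - 14*I*m - 48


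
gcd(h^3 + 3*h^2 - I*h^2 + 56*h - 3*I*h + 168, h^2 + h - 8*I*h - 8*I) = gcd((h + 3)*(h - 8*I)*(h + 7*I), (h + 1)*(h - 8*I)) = h - 8*I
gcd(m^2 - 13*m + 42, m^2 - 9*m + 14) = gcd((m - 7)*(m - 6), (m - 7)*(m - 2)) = m - 7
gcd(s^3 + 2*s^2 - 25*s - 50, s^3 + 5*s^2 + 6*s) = s + 2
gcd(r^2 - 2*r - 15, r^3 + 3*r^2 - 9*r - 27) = r + 3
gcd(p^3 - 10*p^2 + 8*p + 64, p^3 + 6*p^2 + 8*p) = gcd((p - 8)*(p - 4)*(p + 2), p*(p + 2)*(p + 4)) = p + 2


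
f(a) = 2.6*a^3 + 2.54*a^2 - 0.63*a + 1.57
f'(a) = 7.8*a^2 + 5.08*a - 0.63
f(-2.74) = -31.12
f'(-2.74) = 44.01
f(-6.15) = -503.27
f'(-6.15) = 263.14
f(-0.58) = 2.28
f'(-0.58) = -0.95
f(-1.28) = 1.09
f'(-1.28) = 5.65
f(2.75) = 73.12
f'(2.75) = 72.33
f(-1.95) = -6.82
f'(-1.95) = 19.12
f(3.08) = 99.69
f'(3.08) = 89.01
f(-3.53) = -78.92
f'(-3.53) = 78.63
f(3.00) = 92.74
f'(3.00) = 84.81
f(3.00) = 92.74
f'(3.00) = 84.81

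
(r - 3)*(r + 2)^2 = r^3 + r^2 - 8*r - 12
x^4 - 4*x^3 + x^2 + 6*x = x*(x - 3)*(x - 2)*(x + 1)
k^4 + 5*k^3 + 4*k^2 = k^2*(k + 1)*(k + 4)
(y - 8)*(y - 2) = y^2 - 10*y + 16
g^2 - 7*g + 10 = (g - 5)*(g - 2)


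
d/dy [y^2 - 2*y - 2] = 2*y - 2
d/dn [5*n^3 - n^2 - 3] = n*(15*n - 2)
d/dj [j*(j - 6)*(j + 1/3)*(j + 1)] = 4*j^3 - 14*j^2 - 46*j/3 - 2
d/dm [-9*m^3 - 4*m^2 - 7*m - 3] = -27*m^2 - 8*m - 7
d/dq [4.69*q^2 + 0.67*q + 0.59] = 9.38*q + 0.67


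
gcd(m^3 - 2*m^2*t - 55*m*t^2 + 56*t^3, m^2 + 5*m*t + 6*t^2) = 1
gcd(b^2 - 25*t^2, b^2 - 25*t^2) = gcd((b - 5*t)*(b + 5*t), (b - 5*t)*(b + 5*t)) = -b^2 + 25*t^2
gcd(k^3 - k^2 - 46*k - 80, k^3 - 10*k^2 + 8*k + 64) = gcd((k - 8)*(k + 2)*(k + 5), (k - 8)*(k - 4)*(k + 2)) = k^2 - 6*k - 16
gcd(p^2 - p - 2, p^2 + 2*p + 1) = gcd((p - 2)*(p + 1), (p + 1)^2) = p + 1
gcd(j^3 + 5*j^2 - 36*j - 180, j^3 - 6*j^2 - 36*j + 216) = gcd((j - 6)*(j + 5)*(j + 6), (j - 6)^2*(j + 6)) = j^2 - 36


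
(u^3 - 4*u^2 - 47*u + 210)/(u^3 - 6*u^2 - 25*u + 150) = (u + 7)/(u + 5)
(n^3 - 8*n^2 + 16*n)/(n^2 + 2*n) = (n^2 - 8*n + 16)/(n + 2)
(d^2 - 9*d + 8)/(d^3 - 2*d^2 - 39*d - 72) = (d - 1)/(d^2 + 6*d + 9)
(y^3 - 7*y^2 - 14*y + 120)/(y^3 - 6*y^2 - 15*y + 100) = (y - 6)/(y - 5)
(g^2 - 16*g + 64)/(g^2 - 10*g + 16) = (g - 8)/(g - 2)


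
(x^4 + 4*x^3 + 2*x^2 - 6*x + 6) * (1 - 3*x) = -3*x^5 - 11*x^4 - 2*x^3 + 20*x^2 - 24*x + 6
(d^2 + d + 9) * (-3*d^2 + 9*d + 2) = -3*d^4 + 6*d^3 - 16*d^2 + 83*d + 18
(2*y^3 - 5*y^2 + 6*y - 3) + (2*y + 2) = 2*y^3 - 5*y^2 + 8*y - 1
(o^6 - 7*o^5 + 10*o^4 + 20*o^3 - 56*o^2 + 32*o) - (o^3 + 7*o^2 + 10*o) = o^6 - 7*o^5 + 10*o^4 + 19*o^3 - 63*o^2 + 22*o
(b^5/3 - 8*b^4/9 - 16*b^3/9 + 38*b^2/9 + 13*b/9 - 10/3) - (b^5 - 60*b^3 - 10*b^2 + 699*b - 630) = -2*b^5/3 - 8*b^4/9 + 524*b^3/9 + 128*b^2/9 - 6278*b/9 + 1880/3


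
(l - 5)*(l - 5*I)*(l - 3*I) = l^3 - 5*l^2 - 8*I*l^2 - 15*l + 40*I*l + 75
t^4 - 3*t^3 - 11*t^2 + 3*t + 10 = (t - 5)*(t - 1)*(t + 1)*(t + 2)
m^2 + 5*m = m*(m + 5)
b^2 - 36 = (b - 6)*(b + 6)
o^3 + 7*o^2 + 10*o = o*(o + 2)*(o + 5)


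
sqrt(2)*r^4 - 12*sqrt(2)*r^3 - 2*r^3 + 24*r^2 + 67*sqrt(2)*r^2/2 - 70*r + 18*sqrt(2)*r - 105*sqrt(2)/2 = (r - 7)*(r - 5)*(r - 3*sqrt(2)/2)*(sqrt(2)*r + 1)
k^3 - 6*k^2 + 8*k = k*(k - 4)*(k - 2)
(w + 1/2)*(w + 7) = w^2 + 15*w/2 + 7/2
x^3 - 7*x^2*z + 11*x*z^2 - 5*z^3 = (x - 5*z)*(x - z)^2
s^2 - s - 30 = (s - 6)*(s + 5)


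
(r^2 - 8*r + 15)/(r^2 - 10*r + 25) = (r - 3)/(r - 5)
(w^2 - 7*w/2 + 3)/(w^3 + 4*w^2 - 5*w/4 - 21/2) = 2*(w - 2)/(2*w^2 + 11*w + 14)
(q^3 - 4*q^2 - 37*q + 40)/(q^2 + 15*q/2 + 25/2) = 2*(q^2 - 9*q + 8)/(2*q + 5)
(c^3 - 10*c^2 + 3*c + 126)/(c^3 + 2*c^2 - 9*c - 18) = (c^2 - 13*c + 42)/(c^2 - c - 6)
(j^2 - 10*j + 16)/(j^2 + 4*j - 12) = (j - 8)/(j + 6)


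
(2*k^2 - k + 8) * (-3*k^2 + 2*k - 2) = -6*k^4 + 7*k^3 - 30*k^2 + 18*k - 16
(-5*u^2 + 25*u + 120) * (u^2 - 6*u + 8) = -5*u^4 + 55*u^3 - 70*u^2 - 520*u + 960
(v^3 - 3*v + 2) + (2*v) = v^3 - v + 2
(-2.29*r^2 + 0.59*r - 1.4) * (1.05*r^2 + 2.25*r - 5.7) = -2.4045*r^4 - 4.533*r^3 + 12.9105*r^2 - 6.513*r + 7.98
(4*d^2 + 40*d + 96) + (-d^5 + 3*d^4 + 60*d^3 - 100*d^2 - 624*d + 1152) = -d^5 + 3*d^4 + 60*d^3 - 96*d^2 - 584*d + 1248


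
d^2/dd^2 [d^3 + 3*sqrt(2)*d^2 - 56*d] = 6*d + 6*sqrt(2)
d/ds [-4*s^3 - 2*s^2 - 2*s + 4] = -12*s^2 - 4*s - 2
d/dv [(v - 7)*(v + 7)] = 2*v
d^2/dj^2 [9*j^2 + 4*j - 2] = 18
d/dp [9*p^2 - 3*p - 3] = 18*p - 3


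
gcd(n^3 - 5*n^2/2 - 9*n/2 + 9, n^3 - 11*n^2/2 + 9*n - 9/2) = n^2 - 9*n/2 + 9/2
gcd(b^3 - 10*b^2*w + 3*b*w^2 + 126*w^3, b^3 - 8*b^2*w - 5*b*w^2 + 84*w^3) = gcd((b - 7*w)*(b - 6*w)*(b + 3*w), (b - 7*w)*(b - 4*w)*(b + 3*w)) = -b^2 + 4*b*w + 21*w^2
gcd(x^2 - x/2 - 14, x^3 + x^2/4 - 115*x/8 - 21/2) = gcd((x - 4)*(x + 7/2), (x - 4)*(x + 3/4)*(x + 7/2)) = x^2 - x/2 - 14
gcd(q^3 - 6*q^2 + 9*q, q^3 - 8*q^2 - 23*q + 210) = 1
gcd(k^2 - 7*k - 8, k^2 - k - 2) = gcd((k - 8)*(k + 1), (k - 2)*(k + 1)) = k + 1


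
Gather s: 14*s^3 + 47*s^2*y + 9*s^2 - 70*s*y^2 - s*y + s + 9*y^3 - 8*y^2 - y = 14*s^3 + s^2*(47*y + 9) + s*(-70*y^2 - y + 1) + 9*y^3 - 8*y^2 - y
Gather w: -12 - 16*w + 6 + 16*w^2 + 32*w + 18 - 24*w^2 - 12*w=-8*w^2 + 4*w + 12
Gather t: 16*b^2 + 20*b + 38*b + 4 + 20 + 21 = 16*b^2 + 58*b + 45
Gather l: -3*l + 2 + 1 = 3 - 3*l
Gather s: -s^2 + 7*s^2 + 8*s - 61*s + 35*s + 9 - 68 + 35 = 6*s^2 - 18*s - 24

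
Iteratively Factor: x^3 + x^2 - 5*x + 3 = (x - 1)*(x^2 + 2*x - 3) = (x - 1)*(x + 3)*(x - 1)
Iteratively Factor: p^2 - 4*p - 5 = (p - 5)*(p + 1)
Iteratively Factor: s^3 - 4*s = (s - 2)*(s^2 + 2*s) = s*(s - 2)*(s + 2)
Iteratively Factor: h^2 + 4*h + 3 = (h + 3)*(h + 1)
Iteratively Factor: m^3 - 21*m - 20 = (m + 1)*(m^2 - m - 20) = (m + 1)*(m + 4)*(m - 5)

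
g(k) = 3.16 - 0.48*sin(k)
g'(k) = -0.48*cos(k)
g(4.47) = 3.63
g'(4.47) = 0.12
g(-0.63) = 3.44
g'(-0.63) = -0.39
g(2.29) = 2.80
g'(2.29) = 0.32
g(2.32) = 2.81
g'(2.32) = 0.33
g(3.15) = 3.16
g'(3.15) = 0.48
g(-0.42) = 3.36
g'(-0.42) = -0.44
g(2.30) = 2.80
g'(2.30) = 0.32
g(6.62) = 3.00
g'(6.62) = -0.45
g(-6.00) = 3.03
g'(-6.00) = -0.46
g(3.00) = 3.09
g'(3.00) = 0.48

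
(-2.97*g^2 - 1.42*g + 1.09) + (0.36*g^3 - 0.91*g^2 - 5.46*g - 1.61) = 0.36*g^3 - 3.88*g^2 - 6.88*g - 0.52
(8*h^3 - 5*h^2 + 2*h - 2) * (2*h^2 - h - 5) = 16*h^5 - 18*h^4 - 31*h^3 + 19*h^2 - 8*h + 10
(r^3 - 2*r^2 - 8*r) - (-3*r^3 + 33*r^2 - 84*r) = 4*r^3 - 35*r^2 + 76*r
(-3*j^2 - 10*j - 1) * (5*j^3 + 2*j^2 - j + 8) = -15*j^5 - 56*j^4 - 22*j^3 - 16*j^2 - 79*j - 8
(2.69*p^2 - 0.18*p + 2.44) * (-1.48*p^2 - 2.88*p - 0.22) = -3.9812*p^4 - 7.4808*p^3 - 3.6846*p^2 - 6.9876*p - 0.5368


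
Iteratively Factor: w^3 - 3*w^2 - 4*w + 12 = (w - 2)*(w^2 - w - 6) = (w - 3)*(w - 2)*(w + 2)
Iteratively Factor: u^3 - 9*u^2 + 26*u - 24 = (u - 4)*(u^2 - 5*u + 6) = (u - 4)*(u - 3)*(u - 2)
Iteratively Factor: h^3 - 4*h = (h - 2)*(h^2 + 2*h) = h*(h - 2)*(h + 2)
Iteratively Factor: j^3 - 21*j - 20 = (j + 1)*(j^2 - j - 20) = (j + 1)*(j + 4)*(j - 5)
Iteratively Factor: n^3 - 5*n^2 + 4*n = (n)*(n^2 - 5*n + 4) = n*(n - 4)*(n - 1)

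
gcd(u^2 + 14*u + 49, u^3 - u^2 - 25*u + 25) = 1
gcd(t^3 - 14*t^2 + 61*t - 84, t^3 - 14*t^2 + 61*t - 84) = t^3 - 14*t^2 + 61*t - 84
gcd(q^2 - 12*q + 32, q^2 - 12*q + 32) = q^2 - 12*q + 32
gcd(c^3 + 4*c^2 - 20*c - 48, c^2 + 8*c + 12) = c^2 + 8*c + 12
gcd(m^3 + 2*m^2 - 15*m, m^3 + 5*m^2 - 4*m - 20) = m + 5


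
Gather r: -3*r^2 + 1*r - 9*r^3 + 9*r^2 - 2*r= -9*r^3 + 6*r^2 - r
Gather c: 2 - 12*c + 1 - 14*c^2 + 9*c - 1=-14*c^2 - 3*c + 2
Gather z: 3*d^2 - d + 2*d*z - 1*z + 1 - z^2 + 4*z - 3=3*d^2 - d - z^2 + z*(2*d + 3) - 2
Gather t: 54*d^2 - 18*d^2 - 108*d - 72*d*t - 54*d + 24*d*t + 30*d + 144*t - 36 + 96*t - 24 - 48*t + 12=36*d^2 - 132*d + t*(192 - 48*d) - 48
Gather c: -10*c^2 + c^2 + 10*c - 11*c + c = -9*c^2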